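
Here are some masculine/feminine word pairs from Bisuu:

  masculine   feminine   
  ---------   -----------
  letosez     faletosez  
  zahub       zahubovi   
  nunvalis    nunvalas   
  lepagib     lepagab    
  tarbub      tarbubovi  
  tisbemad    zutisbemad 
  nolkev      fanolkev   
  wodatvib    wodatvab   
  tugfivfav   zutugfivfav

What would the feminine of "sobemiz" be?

sobemaz

"sobemiz" has last vowel 'i'. The stems whose last vowel is 'i' (lepagib → lepagab, wodatvib → wodatvab, nunvalis → nunvalas) change the last vowel to 'a'.
So sobemiz → sobemaz.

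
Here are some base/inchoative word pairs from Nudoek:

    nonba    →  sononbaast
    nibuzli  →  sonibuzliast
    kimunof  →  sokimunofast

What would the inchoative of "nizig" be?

sonizigast

Every pair shown (nonba → sononbaast, nibuzli → sonibuzliast, kimunof → sokimunofast) follows the same rule: add so- … -ast around the stem.
So nizig → sonizigast.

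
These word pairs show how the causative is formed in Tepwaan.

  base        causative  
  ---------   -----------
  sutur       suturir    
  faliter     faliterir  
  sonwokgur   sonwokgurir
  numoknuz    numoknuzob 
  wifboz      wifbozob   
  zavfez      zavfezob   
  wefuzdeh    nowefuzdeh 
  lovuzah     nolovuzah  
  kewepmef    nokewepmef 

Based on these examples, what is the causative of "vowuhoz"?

vowuhozob

sutur and numoknuz both have last vowel 'u' yet inflect differently (suturir, numoknuzob), so the last vowel is not what conditions the rule; the final letter is.
"vowuhoz" ends in -z. The stems ending in -z (numoknuz → numoknuzob, wifboz → wifbozob, zavfez → zavfezob) add -ob.
The other patterns: stems ending in -r add -ir; stems ending in -f or -h add the prefix no-.
So vowuhoz → vowuhozob.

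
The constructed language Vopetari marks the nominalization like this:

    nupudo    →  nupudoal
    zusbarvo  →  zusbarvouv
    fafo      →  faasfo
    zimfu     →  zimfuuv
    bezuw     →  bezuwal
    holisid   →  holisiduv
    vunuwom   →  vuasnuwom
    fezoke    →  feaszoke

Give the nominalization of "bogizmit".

nupudo and zusbarvo both end in -o yet inflect differently (nupudoal, zusbarvouv), so the final letter is not what conditions the rule; the first letter is.
"bogizmit" begins with b-. The one such stem in the data (bezuw → bezuwal) adds -al, so the same rule applies.
The other patterns: stems beginning with h- or z- add -uv; stems beginning with f- or v- insert -as- after the first vowel.
So bogizmit → bogizmital.

bogizmital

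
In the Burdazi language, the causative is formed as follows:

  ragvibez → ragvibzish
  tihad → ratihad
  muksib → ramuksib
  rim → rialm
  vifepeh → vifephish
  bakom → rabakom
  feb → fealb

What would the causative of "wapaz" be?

rawapaz

rim and bakom both end in -m yet inflect differently (rialm, rabakom), so the final letter is not what conditions the rule; the number of vowels is.
"wapaz" has 2 vowels. The stems with 2 vowels (bakom → rabakom, tihad → ratihad, muksib → ramuksib) add the prefix ra-.
So wapaz → rawapaz.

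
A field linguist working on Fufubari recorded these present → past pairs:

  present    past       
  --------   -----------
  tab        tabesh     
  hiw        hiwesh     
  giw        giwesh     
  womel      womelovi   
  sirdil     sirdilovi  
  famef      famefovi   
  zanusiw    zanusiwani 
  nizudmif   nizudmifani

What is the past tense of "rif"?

rifesh

hiw and zanusiw both end in -w yet inflect differently (hiwesh, zanusiwani), so the final letter is not what conditions the rule; the number of vowels is.
"rif" has 1 vowel. The stems with 1 vowel (tab → tabesh, hiw → hiwesh, giw → giwesh) add -esh.
So rif → rifesh.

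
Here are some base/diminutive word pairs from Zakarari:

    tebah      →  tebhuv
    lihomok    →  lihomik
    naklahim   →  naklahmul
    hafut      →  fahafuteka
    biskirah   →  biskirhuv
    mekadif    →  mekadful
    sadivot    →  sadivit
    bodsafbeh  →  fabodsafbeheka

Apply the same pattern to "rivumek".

biskirah and bodsafbeh both end in -h yet inflect differently (biskirhuv, fabodsafbeheka), so the final letter is not what conditions the rule; the last vowel is.
"rivumek" has last vowel 'e'. The one such stem in the data (bodsafbeh → fabodsafbeheka) adds fa- … -eka around the stem, so the same rule applies.
The other patterns: stems whose last vowel is 'o' change the last vowel to 'i'; stems whose last vowel is 'a' delete the last vowel and add -uv; stems whose last vowel is 'i' delete the last vowel and add -ul.
So rivumek → farivumekeka.

farivumekeka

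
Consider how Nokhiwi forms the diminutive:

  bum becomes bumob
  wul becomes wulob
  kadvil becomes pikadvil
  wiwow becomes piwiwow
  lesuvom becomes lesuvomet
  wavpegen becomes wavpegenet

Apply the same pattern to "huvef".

"huvef" has 2 vowels. The stems with 2 vowels (kadvil → pikadvil, wiwow → piwiwow) add the prefix pi-.
The other patterns: stems with 1 vowel add -ob; stems with 3 vowels add -et.
So huvef → pihuvef.

pihuvef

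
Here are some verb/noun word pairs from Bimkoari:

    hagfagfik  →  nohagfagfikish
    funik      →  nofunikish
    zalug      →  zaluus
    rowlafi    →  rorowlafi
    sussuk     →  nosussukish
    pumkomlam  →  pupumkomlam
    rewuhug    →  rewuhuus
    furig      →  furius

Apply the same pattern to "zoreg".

"zoreg" ends in -g. The stems ending in -g (rewuhug → rewuhuus, zalug → zaluus, furig → furius) drop the final letter and add -us.
The other patterns: stems ending in -k add no- … -ish around the stem; stems ending in -i or -m repeat the first consonant+vowel as a prefix.
So zoreg → zoreus.

zoreus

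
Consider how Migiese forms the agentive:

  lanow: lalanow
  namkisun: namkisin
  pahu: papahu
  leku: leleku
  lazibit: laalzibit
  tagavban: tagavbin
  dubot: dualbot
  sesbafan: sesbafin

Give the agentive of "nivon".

"nivon" ends in -n. The stems ending in -n (namkisun → namkisin, sesbafan → sesbafin, tagavban → tagavbin) change the last vowel to 'i'.
So nivon → nivin.

nivin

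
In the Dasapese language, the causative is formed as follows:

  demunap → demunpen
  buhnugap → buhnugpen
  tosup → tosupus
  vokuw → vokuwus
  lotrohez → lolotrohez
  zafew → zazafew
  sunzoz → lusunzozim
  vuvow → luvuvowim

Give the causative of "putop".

demunap and tosup both end in -p yet inflect differently (demunpen, tosupus), so the final letter is not what conditions the rule; the last vowel is.
"putop" has last vowel 'o'. The stems whose last vowel is 'o' (sunzoz → lusunzozim, vuvow → luvuvowim) add lu- … -im around the stem.
So putop → luputopim.

luputopim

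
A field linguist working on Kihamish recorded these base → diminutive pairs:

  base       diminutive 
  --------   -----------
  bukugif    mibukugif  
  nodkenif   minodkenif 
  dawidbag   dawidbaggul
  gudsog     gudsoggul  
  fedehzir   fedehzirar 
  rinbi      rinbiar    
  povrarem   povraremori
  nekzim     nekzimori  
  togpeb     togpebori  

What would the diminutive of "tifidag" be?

tifidaggul

bukugif and fedehzir both have last vowel 'i' yet inflect differently (mibukugif, fedehzirar), so the last vowel is not what conditions the rule; the final letter is.
"tifidag" ends in -g. The stems ending in -g (dawidbag → dawidbaggul, gudsog → gudsoggul) double the final consonant and add -ul.
So tifidag → tifidaggul.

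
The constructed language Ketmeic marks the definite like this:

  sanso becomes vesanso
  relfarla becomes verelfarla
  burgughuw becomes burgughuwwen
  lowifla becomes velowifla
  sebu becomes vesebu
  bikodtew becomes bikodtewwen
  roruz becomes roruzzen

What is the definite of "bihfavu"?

roruz and sebu both have last vowel 'u' yet inflect differently (roruzzen, vesebu), so the last vowel is not what conditions the rule; whether the stem ends in a vowel or a consonant is.
"bihfavu" ends in a vowel. The stems ending in a vowel (relfarla → verelfarla, sebu → vesebu, sanso → vesanso) add the prefix ve-.
So bihfavu → vebihfavu.

vebihfavu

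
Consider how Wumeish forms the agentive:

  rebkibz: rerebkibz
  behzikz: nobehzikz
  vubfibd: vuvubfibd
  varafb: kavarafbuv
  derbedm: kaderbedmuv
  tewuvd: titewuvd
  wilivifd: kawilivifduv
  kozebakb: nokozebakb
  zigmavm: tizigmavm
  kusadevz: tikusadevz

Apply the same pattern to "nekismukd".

nonekismukd

"nekismukd" has second-to-last letter 'k'. The stems whose second-to-last letter is 'k' (behzikz → nobehzikz, kozebakb → nokozebakb) add the prefix no-.
So nekismukd → nonekismukd.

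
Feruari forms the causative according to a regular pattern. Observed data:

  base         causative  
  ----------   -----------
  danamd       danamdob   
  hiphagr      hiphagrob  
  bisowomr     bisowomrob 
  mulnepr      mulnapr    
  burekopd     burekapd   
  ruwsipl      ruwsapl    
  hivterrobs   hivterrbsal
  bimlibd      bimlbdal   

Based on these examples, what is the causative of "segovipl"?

segovapl

hiphagr and mulnepr both end in -r yet inflect differently (hiphagrob, mulnapr), so the final letter is not what conditions the rule; the second-to-last letter is.
"segovipl" has second-to-last letter 'p'. The stems whose second-to-last letter is 'p' (mulnepr → mulnapr, burekopd → burekapd, ruwsipl → ruwsapl) change the last vowel to 'a'.
The other patterns: stems whose second-to-last letter is 'g' or 'm' add -ob; stems whose second-to-last letter is 'b' delete the last vowel and add -al.
So segovipl → segovapl.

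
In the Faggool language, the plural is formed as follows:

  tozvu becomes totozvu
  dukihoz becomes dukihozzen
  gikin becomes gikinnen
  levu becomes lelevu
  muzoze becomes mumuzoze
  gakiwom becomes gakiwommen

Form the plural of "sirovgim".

sirovgimmen

"sirovgim" ends in a consonant. The stems ending in a consonant (gakiwom → gakiwommen, dukihoz → dukihozzen, gikin → gikinnen) double the final consonant and add -en.
The other pattern: stems ending in a vowel repeat the first consonant+vowel as a prefix.
So sirovgim → sirovgimmen.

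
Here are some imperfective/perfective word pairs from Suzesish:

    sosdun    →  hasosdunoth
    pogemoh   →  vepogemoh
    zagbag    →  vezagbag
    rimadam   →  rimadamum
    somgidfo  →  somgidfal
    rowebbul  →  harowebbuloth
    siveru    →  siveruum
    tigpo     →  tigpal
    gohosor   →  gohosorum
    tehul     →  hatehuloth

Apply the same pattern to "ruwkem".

pogemoh and tigpo both have last vowel 'o' yet inflect differently (vepogemoh, tigpal), so the last vowel is not what conditions the rule; the final letter is.
"ruwkem" ends in -m. The one such stem in the data (rimadam → rimadamum) adds -um, so the same rule applies.
The other patterns: stems ending in -g or -h add the prefix ve-; stems ending in -o drop the final letter and add -al; stems ending in -l or -n add ha- … -oth around the stem.
So ruwkem → ruwkemum.

ruwkemum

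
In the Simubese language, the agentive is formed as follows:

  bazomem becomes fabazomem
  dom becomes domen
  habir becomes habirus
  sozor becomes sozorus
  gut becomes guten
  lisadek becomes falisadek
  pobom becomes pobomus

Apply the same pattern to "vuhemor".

dom and pobom both end in -m yet inflect differently (domen, pobomus), so the final letter is not what conditions the rule; the number of vowels is.
"vuhemor" has 3 vowels. The stems with 3 vowels (lisadek → falisadek, bazomem → fabazomem) add the prefix fa-.
The other patterns: stems with 1 vowel add -en; stems with 2 vowels add -us.
So vuhemor → favuhemor.

favuhemor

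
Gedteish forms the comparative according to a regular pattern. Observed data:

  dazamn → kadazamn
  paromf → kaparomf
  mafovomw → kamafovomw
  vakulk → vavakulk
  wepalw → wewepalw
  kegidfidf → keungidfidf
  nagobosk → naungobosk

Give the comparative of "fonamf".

kafonamf

mafovomw and wepalw both end in -w yet inflect differently (kamafovomw, wewepalw), so the final letter is not what conditions the rule; the second-to-last letter is.
"fonamf" has second-to-last letter 'm'. The stems whose second-to-last letter is 'm' (dazamn → kadazamn, paromf → kaparomf, mafovomw → kamafovomw) add the prefix ka-.
So fonamf → kafonamf.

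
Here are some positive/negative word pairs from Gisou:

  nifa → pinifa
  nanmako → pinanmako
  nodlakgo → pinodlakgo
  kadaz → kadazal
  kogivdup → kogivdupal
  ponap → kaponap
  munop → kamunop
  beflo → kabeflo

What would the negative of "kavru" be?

kogivdup and ponap both end in -p yet inflect differently (kogivdupal, kaponap), so the final letter is not what conditions the rule; the first letter is.
"kavru" begins with k-. The stems beginning with k- (kadaz → kadazal, kogivdup → kogivdupal) add -al.
The other patterns: stems beginning with n- add the prefix pi-; stems beginning with b-, m- or p- add the prefix ka-.
So kavru → kavrual.

kavrual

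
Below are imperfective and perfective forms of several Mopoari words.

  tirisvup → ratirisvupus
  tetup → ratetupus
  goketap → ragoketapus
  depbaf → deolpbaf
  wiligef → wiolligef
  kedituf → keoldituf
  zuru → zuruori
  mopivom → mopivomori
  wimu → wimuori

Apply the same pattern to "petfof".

peoltfof

goketap and depbaf both have last vowel 'a' yet inflect differently (ragoketapus, deolpbaf), so the last vowel is not what conditions the rule; the final letter is.
"petfof" ends in -f. The stems ending in -f (depbaf → deolpbaf, wiligef → wiolligef, kedituf → keoldituf) insert -ol- after the first vowel.
The other patterns: stems ending in -p add ra- … -us around the stem; stems ending in -m or -u add -ori.
So petfof → peoltfof.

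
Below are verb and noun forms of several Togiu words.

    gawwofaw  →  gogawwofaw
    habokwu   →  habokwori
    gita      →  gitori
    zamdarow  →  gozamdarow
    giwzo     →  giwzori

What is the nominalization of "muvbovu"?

"muvbovu" ends in a vowel. The stems ending in a vowel (habokwu → habokwori, gita → gitori, giwzo → giwzori) drop the final letter and add -ori.
So muvbovu → muvbovori.

muvbovori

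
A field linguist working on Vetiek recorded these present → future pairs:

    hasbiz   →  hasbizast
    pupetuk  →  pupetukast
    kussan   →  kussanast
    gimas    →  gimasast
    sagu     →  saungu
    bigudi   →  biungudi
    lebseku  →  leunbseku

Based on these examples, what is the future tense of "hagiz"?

hagizast

pupetuk and sagu both have last vowel 'u' yet inflect differently (pupetukast, saungu), so the last vowel is not what conditions the rule; whether the stem ends in a vowel or a consonant is.
"hagiz" ends in a consonant. The stems ending in a consonant (hasbiz → hasbizast, pupetuk → pupetukast, kussan → kussanast) add -ast.
The other pattern: stems ending in a vowel insert -un- after the first vowel.
So hagiz → hagizast.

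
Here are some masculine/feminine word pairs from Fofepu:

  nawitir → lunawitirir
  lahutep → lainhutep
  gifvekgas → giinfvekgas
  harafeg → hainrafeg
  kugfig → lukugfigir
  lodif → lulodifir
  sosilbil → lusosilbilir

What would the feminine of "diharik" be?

kugfig and harafeg both end in -g yet inflect differently (lukugfigir, hainrafeg), so the final letter is not what conditions the rule; the last vowel is.
"diharik" has last vowel 'i'. The stems whose last vowel is 'i' (lodif → lulodifir, sosilbil → lusosilbilir, kugfig → lukugfigir) add lu- … -ir around the stem.
So diharik → ludiharikir.

ludiharikir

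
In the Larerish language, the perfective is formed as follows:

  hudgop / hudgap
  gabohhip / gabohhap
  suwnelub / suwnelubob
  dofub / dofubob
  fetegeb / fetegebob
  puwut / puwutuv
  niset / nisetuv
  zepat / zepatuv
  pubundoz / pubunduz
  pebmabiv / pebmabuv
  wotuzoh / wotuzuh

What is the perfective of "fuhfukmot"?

suwnelub and puwut both have last vowel 'u' yet inflect differently (suwnelubob, puwutuv), so the last vowel is not what conditions the rule; the final letter is.
"fuhfukmot" ends in -t. The stems ending in -t (puwut → puwutuv, niset → nisetuv, zepat → zepatuv) add -uv.
The other patterns: stems ending in -p change the last vowel to 'a'; stems ending in -b add -ob; stems ending in -h, -v or -z change the last vowel to 'u'.
So fuhfukmot → fuhfukmotuv.

fuhfukmotuv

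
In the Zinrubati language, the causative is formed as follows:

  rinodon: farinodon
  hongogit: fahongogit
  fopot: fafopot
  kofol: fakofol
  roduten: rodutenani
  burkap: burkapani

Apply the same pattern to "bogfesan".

bogfesanani

"bogfesan" has last vowel 'a'. The one such stem in the data (burkap → burkapani) adds -ani, so the same rule applies.
So bogfesan → bogfesanani.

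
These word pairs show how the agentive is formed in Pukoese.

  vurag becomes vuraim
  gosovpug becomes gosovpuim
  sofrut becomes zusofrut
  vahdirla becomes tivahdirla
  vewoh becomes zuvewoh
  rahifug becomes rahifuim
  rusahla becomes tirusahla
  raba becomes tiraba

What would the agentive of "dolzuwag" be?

dolzuwaim

rusahla and vurag both have last vowel 'a' yet inflect differently (tirusahla, vuraim), so the last vowel is not what conditions the rule; the final letter is.
"dolzuwag" ends in -g. The stems ending in -g (vurag → vuraim, gosovpug → gosovpuim, rahifug → rahifuim) drop the final letter and add -im.
So dolzuwag → dolzuwaim.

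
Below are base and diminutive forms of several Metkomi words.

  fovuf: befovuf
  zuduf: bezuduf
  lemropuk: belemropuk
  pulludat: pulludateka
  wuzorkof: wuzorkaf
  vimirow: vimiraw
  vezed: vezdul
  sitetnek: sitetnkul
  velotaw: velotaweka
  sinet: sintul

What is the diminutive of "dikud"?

lemropuk and sitetnek both end in -k yet inflect differently (belemropuk, sitetnkul), so the final letter is not what conditions the rule; the last vowel is.
"dikud" has last vowel 'u'. The stems whose last vowel is 'u' (zuduf → bezuduf, fovuf → befovuf, lemropuk → belemropuk) add the prefix be-.
The other patterns: stems whose last vowel is 'e' delete the last vowel and add -ul; stems whose last vowel is 'a' add -eka; stems whose last vowel is 'o' change the last vowel to 'a'.
So dikud → bedikud.

bedikud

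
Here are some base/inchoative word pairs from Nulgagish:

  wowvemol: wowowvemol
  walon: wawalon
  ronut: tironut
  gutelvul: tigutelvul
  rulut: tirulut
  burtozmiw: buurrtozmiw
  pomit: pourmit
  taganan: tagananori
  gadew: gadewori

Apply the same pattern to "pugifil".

puurgifil

"pugifil" has last vowel 'i'. The stems whose last vowel is 'i' (burtozmiw → buurrtozmiw, pomit → pourmit) insert -ur- after the first vowel.
So pugifil → puurgifil.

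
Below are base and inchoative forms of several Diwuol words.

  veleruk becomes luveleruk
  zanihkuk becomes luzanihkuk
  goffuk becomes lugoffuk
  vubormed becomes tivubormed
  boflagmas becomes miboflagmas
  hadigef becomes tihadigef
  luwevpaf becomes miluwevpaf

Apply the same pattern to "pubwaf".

mipubwaf

luwevpaf and hadigef both end in -f yet inflect differently (miluwevpaf, tihadigef), so the final letter is not what conditions the rule; the last vowel is.
"pubwaf" has last vowel 'a'. The stems whose last vowel is 'a' (luwevpaf → miluwevpaf, boflagmas → miboflagmas) add the prefix mi-.
The other patterns: stems whose last vowel is 'u' add the prefix lu-; stems whose last vowel is 'e' add the prefix ti-.
So pubwaf → mipubwaf.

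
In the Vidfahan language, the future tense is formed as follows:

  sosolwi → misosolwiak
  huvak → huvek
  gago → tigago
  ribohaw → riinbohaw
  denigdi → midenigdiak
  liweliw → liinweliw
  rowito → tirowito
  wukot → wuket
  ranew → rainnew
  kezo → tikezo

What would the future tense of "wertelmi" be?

denigdi and liweliw both have last vowel 'i' yet inflect differently (midenigdiak, liinweliw), so the last vowel is not what conditions the rule; the final letter is.
"wertelmi" ends in -i. The stems ending in -i (denigdi → midenigdiak, sosolwi → misosolwiak) add mi- … -ak around the stem.
So wertelmi → miwertelmiak.

miwertelmiak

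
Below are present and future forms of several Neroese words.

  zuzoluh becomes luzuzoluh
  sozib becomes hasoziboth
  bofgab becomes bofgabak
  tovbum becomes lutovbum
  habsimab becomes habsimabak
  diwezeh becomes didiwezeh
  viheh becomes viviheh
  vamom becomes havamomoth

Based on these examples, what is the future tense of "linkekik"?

halinkekikoth

"linkekik" has last vowel 'i'. The one such stem in the data (sozib → hasoziboth) adds ha- … -oth around the stem, so the same rule applies.
So linkekik → halinkekikoth.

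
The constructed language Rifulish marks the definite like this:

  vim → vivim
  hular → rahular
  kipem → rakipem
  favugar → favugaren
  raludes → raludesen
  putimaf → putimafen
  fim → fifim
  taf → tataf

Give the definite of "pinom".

fim and kipem both end in -m yet inflect differently (fifim, rakipem), so the final letter is not what conditions the rule; the number of vowels is.
"pinom" has 2 vowels. The stems with 2 vowels (hular → rahular, kipem → rakipem) add the prefix ra-.
The other patterns: stems with 1 vowel repeat the first consonant+vowel as a prefix; stems with 3 vowels add -en.
So pinom → rapinom.

rapinom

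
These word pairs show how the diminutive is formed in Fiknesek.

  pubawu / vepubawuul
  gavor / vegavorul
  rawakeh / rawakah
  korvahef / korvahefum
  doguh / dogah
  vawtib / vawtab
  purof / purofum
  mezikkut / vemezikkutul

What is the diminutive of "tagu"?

"tagu" ends in -u. The one such stem in the data (pubawu → vepubawuul) adds ve- … -ul around the stem, so the same rule applies.
The other patterns: stems ending in -b or -h change the last vowel to 'a'; stems ending in -f add -um.
So tagu → vetaguul.

vetaguul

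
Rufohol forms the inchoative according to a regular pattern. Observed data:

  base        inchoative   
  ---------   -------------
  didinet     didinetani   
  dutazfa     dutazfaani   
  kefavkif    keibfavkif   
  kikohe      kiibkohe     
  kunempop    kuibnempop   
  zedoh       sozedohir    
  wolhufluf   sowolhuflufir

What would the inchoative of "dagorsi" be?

dagorsiani

kefavkif and wolhufluf both end in -f yet inflect differently (keibfavkif, sowolhuflufir), so the final letter is not what conditions the rule; the first letter is.
"dagorsi" begins with d-. The stems beginning with d- (didinet → didinetani, dutazfa → dutazfaani) add -ani.
So dagorsi → dagorsiani.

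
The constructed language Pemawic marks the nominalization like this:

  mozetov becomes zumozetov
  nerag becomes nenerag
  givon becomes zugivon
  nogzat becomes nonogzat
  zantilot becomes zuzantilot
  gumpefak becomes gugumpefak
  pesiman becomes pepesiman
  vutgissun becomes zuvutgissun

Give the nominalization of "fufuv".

nogzat and zantilot both end in -t yet inflect differently (nonogzat, zuzantilot), so the final letter is not what conditions the rule; the last vowel is.
"fufuv" has last vowel 'u'. The one such stem in the data (vutgissun → zuvutgissun) adds the prefix zu-, so the same rule applies.
The other pattern: stems whose last vowel is 'a' repeat the first consonant+vowel as a prefix.
So fufuv → zufufuv.

zufufuv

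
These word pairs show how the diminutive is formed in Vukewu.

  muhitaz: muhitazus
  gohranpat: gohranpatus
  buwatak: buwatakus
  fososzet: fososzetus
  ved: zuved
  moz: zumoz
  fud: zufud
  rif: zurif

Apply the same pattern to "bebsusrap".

muhitaz and moz both end in -z yet inflect differently (muhitazus, zumoz), so the final letter is not what conditions the rule; the number of vowels is.
"bebsusrap" has 3 vowels. The stems with 3 vowels (muhitaz → muhitazus, gohranpat → gohranpatus, buwatak → buwatakus) add -us.
So bebsusrap → bebsusrapus.

bebsusrapus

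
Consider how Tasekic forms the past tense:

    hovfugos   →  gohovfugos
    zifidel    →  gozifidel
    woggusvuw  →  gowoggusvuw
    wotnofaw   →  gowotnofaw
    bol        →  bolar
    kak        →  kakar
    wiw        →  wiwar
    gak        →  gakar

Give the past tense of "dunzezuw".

godunzezuw

zifidel and bol both end in -l yet inflect differently (gozifidel, bolar), so the final letter is not what conditions the rule; the number of vowels is.
"dunzezuw" has 3 vowels. The stems with 3 vowels (hovfugos → gohovfugos, zifidel → gozifidel, woggusvuw → gowoggusvuw) add the prefix go-.
The other pattern: stems with 1 vowel add -ar.
So dunzezuw → godunzezuw.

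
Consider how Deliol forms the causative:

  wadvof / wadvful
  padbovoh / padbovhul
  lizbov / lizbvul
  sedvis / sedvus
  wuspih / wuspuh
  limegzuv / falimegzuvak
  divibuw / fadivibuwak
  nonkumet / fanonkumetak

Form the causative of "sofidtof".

sofidtful

padbovoh and wuspih both end in -h yet inflect differently (padbovhul, wuspuh), so the final letter is not what conditions the rule; the last vowel is.
"sofidtof" has last vowel 'o'. The stems whose last vowel is 'o' (wadvof → wadvful, padbovoh → padbovhul, lizbov → lizbvul) delete the last vowel and add -ul.
The other patterns: stems whose last vowel is 'i' change the last vowel to 'u'; stems whose last vowel is 'e' or 'u' add fa- … -ak around the stem.
So sofidtof → sofidtful.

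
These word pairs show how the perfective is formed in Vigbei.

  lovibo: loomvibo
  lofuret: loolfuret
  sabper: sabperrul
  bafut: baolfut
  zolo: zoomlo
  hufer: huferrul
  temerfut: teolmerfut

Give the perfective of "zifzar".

hufer and lofuret both have last vowel 'e' yet inflect differently (huferrul, loolfuret), so the last vowel is not what conditions the rule; the final letter is.
"zifzar" ends in -r. The stems ending in -r (hufer → huferrul, sabper → sabperrul) double the final consonant and add -ul.
So zifzar → zifzarrul.

zifzarrul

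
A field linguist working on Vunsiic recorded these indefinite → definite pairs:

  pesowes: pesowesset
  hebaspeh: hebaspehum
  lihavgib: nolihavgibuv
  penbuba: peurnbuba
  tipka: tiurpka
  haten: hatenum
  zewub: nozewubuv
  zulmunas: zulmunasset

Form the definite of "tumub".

"tumub" ends in -b. The stems ending in -b (lihavgib → nolihavgibuv, zewub → nozewubuv) add no- … -uv around the stem.
So tumub → notumubuv.

notumubuv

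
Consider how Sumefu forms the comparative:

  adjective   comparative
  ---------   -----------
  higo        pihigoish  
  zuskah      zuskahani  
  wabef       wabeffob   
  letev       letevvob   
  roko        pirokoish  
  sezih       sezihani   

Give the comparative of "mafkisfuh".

mafkisfuhani

sezih and higo both have 2 vowels yet inflect differently (sezihani, pihigoish), so the number of vowels is not what conditions the rule; the final letter is.
"mafkisfuh" ends in -h. The stems ending in -h (sezih → sezihani, zuskah → zuskahani) add -ani.
The other patterns: stems ending in -o add pi- … -ish around the stem; stems ending in -f or -v double the final consonant and add -ob.
So mafkisfuh → mafkisfuhani.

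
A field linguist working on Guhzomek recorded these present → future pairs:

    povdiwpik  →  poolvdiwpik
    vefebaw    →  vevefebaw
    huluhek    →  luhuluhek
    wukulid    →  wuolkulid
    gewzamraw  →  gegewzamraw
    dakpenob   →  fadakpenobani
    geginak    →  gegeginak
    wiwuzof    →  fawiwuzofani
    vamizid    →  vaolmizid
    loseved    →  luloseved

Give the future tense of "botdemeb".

geginak and povdiwpik both end in -k yet inflect differently (gegeginak, poolvdiwpik), so the final letter is not what conditions the rule; the last vowel is.
"botdemeb" has last vowel 'e'. The stems whose last vowel is 'e' (loseved → luloseved, huluhek → luhuluhek) add the prefix lu-.
The other patterns: stems whose last vowel is 'o' add fa- … -ani around the stem; stems whose last vowel is 'a' repeat the first consonant+vowel as a prefix; stems whose last vowel is 'i' insert -ol- after the first vowel.
So botdemeb → lubotdemeb.

lubotdemeb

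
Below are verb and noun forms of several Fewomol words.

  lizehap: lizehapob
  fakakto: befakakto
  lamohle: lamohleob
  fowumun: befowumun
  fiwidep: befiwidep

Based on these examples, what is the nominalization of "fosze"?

fiwidep and lizehap both end in -p yet inflect differently (befiwidep, lizehapob), so the final letter is not what conditions the rule; the first letter is.
"fosze" begins with f-. The stems beginning with f- (fowumun → befowumun, fiwidep → befiwidep, fakakto → befakakto) add the prefix be-.
The other pattern: stems beginning with l- add -ob.
So fosze → befosze.

befosze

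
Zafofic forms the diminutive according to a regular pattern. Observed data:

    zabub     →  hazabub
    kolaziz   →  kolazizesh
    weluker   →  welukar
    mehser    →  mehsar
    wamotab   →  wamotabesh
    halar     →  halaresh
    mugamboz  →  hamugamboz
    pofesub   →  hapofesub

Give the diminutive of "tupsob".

pofesub and wamotab both end in -b yet inflect differently (hapofesub, wamotabesh), so the final letter is not what conditions the rule; the last vowel is.
"tupsob" has last vowel 'o'. The one such stem in the data (mugamboz → hamugamboz) adds the prefix ha-, so the same rule applies.
The other patterns: stems whose last vowel is 'a' or 'i' add -esh; stems whose last vowel is 'e' change the last vowel to 'a'.
So tupsob → hatupsob.

hatupsob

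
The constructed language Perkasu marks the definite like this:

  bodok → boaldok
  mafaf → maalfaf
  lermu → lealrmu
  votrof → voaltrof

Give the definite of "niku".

Every pair shown (bodok → boaldok, mafaf → maalfaf, lermu → lealrmu, …) follows the same rule: insert -al- after the first vowel.
So niku → nialku.

nialku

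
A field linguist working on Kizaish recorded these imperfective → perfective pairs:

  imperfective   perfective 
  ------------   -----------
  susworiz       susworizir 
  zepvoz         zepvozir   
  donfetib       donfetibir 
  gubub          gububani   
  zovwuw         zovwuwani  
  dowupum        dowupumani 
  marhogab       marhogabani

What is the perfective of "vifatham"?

donfetib and gubub both end in -b yet inflect differently (donfetibir, gububani), so the final letter is not what conditions the rule; the last vowel is.
"vifatham" has last vowel 'a'. The one such stem in the data (marhogab → marhogabani) adds -ani, so the same rule applies.
So vifatham → vifathamani.

vifathamani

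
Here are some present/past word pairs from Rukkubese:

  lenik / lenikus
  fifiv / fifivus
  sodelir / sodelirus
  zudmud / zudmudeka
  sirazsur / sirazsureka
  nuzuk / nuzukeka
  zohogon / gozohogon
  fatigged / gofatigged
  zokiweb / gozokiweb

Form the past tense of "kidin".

kidinus

sodelir and sirazsur both end in -r yet inflect differently (sodelirus, sirazsureka), so the final letter is not what conditions the rule; the last vowel is.
"kidin" has last vowel 'i'. The stems whose last vowel is 'i' (lenik → lenikus, fifiv → fifivus, sodelir → sodelirus) add -us.
The other patterns: stems whose last vowel is 'u' add -eka; stems whose last vowel is 'e' or 'o' add the prefix go-.
So kidin → kidinus.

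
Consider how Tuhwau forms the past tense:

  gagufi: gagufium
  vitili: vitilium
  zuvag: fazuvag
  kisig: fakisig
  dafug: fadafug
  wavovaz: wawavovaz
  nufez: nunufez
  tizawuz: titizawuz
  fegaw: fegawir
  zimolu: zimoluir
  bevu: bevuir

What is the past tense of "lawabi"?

"lawabi" ends in -i. The stems ending in -i (gagufi → gagufium, vitili → vitilium) add -um.
So lawabi → lawabium.

lawabium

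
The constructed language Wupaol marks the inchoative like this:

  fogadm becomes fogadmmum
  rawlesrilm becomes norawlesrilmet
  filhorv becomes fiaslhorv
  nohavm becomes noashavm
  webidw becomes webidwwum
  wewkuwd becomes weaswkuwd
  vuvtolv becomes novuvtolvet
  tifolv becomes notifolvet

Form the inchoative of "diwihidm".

"diwihidm" has second-to-last letter 'd'. The stems whose second-to-last letter is 'd' (fogadm → fogadmmum, webidw → webidwwum) double the final consonant and add -um.
The other patterns: stems whose second-to-last letter is 'l' add no- … -et around the stem; stems whose second-to-last letter is 'r', 'v' or 'w' insert -as- after the first vowel.
So diwihidm → diwihidmmum.

diwihidmmum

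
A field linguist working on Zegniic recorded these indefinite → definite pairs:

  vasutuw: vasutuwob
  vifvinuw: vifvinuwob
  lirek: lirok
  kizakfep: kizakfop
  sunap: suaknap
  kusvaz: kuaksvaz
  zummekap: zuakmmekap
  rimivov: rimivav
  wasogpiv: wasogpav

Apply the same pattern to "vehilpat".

"vehilpat" has last vowel 'a'. The stems whose last vowel is 'a' (sunap → suaknap, kusvaz → kuaksvaz, zummekap → zuakmmekap) insert -ak- after the first vowel.
So vehilpat → veakhilpat.

veakhilpat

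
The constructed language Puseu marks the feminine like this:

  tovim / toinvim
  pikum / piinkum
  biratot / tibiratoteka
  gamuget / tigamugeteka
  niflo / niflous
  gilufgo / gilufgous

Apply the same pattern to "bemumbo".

bemumbous

biratot and niflo both have last vowel 'o' yet inflect differently (tibiratoteka, niflous), so the last vowel is not what conditions the rule; the final letter is.
"bemumbo" ends in -o. The stems ending in -o (niflo → niflous, gilufgo → gilufgous) add -us.
So bemumbo → bemumbous.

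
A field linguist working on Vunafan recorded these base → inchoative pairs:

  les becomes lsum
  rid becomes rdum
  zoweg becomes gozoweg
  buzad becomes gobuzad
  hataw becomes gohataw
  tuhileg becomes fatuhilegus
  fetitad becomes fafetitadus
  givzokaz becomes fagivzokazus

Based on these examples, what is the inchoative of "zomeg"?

gozomeg

rid and buzad both end in -d yet inflect differently (rdum, gobuzad), so the final letter is not what conditions the rule; the number of vowels is.
"zomeg" has 2 vowels. The stems with 2 vowels (zoweg → gozoweg, buzad → gobuzad, hataw → gohataw) add the prefix go-.
So zomeg → gozomeg.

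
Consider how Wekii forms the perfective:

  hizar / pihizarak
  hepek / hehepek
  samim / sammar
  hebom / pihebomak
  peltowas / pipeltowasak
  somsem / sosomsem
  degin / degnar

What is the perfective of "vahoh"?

pivahohak

samim and somsem both end in -m yet inflect differently (sammar, sosomsem), so the final letter is not what conditions the rule; the last vowel is.
"vahoh" has last vowel 'o'. The one such stem in the data (hebom → pihebomak) adds pi- … -ak around the stem, so the same rule applies.
The other patterns: stems whose last vowel is 'i' delete the last vowel and add -ar; stems whose last vowel is 'e' repeat the first consonant+vowel as a prefix.
So vahoh → pivahohak.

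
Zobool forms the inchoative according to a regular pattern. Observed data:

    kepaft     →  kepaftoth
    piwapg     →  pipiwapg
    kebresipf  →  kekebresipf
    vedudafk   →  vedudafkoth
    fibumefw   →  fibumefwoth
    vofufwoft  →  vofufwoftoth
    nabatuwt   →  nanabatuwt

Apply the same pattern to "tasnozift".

tasnoziftoth

kepaft and nabatuwt both end in -t yet inflect differently (kepaftoth, nanabatuwt), so the final letter is not what conditions the rule; the second-to-last letter is.
"tasnozift" has second-to-last letter 'f'. The stems whose second-to-last letter is 'f' (vedudafk → vedudafkoth, fibumefw → fibumefwoth, kepaft → kepaftoth) add -oth.
The other pattern: stems whose second-to-last letter is 'p' or 'w' repeat the first consonant+vowel as a prefix.
So tasnozift → tasnoziftoth.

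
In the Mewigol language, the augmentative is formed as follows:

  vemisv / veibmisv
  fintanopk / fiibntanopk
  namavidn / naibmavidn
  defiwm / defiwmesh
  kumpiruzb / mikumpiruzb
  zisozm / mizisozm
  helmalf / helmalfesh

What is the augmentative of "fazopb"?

faibzopb

defiwm and zisozm both end in -m yet inflect differently (defiwmesh, mizisozm), so the final letter is not what conditions the rule; the second-to-last letter is.
"fazopb" has second-to-last letter 'p'. The one such stem in the data (fintanopk → fiibntanopk) inserts -ib- after the first vowel (as do namavidn, vemisv), so the same rule applies.
So fazopb → faibzopb.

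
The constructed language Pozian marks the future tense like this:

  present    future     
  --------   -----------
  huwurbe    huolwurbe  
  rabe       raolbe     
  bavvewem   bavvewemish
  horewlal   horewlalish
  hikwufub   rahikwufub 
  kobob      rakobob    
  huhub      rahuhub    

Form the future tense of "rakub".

rarakub

rabe and bavvewem both have last vowel 'e' yet inflect differently (raolbe, bavvewemish), so the last vowel is not what conditions the rule; the final letter is.
"rakub" ends in -b. The stems ending in -b (kobob → rakobob, huhub → rahuhub, hikwufub → rahikwufub) add the prefix ra-.
So rakub → rarakub.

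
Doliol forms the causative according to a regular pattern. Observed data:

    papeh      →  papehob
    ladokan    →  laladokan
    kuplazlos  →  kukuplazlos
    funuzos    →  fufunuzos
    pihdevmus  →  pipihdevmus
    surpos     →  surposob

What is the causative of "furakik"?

fufurakik

surpos and funuzos both end in -s yet inflect differently (surposob, fufunuzos), so the final letter is not what conditions the rule; the number of vowels is.
"furakik" has 3 vowels. The stems with 3 vowels (funuzos → fufunuzos, kuplazlos → kukuplazlos, pihdevmus → pipihdevmus) repeat the first consonant+vowel as a prefix.
So furakik → fufurakik.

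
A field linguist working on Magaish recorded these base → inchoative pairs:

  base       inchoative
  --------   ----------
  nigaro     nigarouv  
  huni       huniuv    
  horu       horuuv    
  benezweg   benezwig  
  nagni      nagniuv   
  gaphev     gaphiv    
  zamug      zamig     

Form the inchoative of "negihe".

zamug and horu both have last vowel 'u' yet inflect differently (zamig, horuuv), so the last vowel is not what conditions the rule; whether the stem ends in a vowel or a consonant is.
"negihe" ends in a vowel. The stems ending in a vowel (nagni → nagniuv, horu → horuuv, huni → huniuv) add -uv.
The other pattern: stems ending in a consonant change the last vowel to 'i'.
So negihe → negiheuv.

negiheuv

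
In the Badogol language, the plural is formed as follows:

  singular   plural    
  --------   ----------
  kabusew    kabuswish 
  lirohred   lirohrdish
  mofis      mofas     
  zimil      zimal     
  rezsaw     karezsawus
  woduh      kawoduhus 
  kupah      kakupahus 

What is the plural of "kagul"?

kabusew and rezsaw both end in -w yet inflect differently (kabuswish, karezsawus), so the final letter is not what conditions the rule; the last vowel is.
"kagul" has last vowel 'u'. The one such stem in the data (woduh → kawoduhus) adds ka- … -us around the stem, so the same rule applies.
So kagul → kakagulus.

kakagulus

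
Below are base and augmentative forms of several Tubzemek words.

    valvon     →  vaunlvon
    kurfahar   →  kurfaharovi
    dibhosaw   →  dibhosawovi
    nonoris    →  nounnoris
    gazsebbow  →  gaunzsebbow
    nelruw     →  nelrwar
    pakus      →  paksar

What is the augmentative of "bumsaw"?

bumsawovi

"bumsaw" has last vowel 'a'. The stems whose last vowel is 'a' (dibhosaw → dibhosawovi, kurfahar → kurfaharovi) add -ovi.
So bumsaw → bumsawovi.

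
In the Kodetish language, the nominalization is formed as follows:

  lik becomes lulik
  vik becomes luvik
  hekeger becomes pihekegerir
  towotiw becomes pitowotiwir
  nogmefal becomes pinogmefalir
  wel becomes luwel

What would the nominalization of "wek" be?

luwek

wel and nogmefal both end in -l yet inflect differently (luwel, pinogmefalir), so the final letter is not what conditions the rule; the number of vowels is.
"wek" has 1 vowel. The stems with 1 vowel (wel → luwel, vik → luvik, lik → lulik) add the prefix lu-.
The other pattern: stems with 3 vowels add pi- … -ir around the stem.
So wek → luwek.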